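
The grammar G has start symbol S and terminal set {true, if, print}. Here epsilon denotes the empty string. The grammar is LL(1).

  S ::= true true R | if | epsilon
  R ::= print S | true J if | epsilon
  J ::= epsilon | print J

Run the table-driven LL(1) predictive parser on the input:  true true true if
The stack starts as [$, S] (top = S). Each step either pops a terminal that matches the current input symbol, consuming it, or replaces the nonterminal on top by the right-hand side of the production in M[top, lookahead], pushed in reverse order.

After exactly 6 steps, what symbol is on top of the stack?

if

     Stack          Input                Action
  1  $ S            true true true if $  expand S ::= true true R
  2  $ R true true  true true true if $  match true
  3  $ R true       true true if $       match true
  4  $ R            true if $            expand R ::= true J if
  5  $ if J true    true if $            match true
  6  $ if J         if $                 expand J ::= epsilon
Stack after step 6: $ if (top = if).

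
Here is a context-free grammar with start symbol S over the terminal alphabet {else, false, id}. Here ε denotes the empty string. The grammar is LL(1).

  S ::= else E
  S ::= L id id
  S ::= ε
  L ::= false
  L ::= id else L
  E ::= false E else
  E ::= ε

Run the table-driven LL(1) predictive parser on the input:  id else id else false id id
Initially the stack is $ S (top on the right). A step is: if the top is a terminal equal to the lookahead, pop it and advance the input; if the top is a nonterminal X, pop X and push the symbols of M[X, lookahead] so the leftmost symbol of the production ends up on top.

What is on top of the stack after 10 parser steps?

id

step 1: stack=$ S  input=id else id else false id id $  — expand S ::= L id id
step 2: stack=$ id id L  input=id else id else false id id $  — expand L ::= id else L
step 3: stack=$ id id L else id  input=id else id else false id id $  — match id
step 4: stack=$ id id L else  input=else id else false id id $  — match else
step 5: stack=$ id id L  input=id else false id id $  — expand L ::= id else L
step 6: stack=$ id id L else id  input=id else false id id $  — match id
step 7: stack=$ id id L else  input=else false id id $  — match else
step 8: stack=$ id id L  input=false id id $  — expand L ::= false
step 9: stack=$ id id false  input=false id id $  — match false
step 10: stack=$ id id  input=id id $  — match id
Stack after step 10: $ id (top = id).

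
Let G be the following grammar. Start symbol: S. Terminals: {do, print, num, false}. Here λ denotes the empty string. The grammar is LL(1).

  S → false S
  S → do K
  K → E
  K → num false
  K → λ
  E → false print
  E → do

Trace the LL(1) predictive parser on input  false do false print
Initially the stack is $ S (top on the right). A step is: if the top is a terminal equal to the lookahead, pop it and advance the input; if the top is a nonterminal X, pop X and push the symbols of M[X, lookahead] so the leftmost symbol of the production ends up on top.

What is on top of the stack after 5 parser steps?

E

step 1: stack=$ S  input=false do false print $  — expand S → false S
step 2: stack=$ S false  input=false do false print $  — match false
step 3: stack=$ S  input=do false print $  — expand S → do K
step 4: stack=$ K do  input=do false print $  — match do
step 5: stack=$ K  input=false print $  — expand K → E
Stack after step 5: $ E (top = E).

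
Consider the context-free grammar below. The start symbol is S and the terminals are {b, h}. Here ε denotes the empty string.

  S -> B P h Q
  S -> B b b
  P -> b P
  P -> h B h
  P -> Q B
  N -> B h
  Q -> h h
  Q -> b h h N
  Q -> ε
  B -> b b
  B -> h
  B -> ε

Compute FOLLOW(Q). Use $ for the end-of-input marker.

{$, b, h}

FIRST(Q) = {ε, b, h}
FIRST(B) = {ε, b, h}
FIRST(P) = {ε, b, h}  (via Q B)
FIRST(N) = {b, h}  (via B h)
FIRST(S) = {b, h}  (via B P h Q, B b b)
FOLLOW(S) includes $ since S is the start symbol.
FOLLOW(S): S appears on no right-hand side. Thus FOLLOW(S) = {$}.
FOLLOW(P): in S->B P h Q, P is followed by h Q with FIRST {h}; in P->b P, the suffix after P is empty (adds nothing new). Thus FOLLOW(P) = {h}.
FOLLOW(Q): in S->B P h Q, the suffix after Q is empty, so FOLLOW(Q) ⊇ FOLLOW(S) = {$}; in P->Q B, Q is followed by B with FIRST {ε, b, h}; in P->Q B, the suffix after Q is nullable, so FOLLOW(Q) ⊇ FOLLOW(P) = {h}. Thus FOLLOW(Q) = {$, b, h}.
FOLLOW(N): in Q->b h h N, the suffix after N is empty, so FOLLOW(N) ⊇ FOLLOW(Q) = {$, b, h}. Thus FOLLOW(N) = {$, b, h}.
FOLLOW(B): in S->B P h Q, B is followed by P h Q with FIRST {b, h}; in S->B b b, B is followed by b b with FIRST {b}; in P->h B h, B is followed by h with FIRST {h}; in P->Q B, the suffix after B is empty, so FOLLOW(B) ⊇ FOLLOW(P) = {h}; in N->B h, B is followed by h with FIRST {h}. Thus FOLLOW(B) = {b, h}.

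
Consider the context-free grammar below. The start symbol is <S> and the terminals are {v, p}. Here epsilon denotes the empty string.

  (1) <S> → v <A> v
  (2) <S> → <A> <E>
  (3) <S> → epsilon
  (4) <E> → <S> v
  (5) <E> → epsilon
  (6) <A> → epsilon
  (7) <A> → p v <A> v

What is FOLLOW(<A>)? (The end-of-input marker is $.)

{$, p, v}

FIRST(<A>): from <A>→epsilon we get {epsilon}; from <A>→p v <A> v we get {p}. So FIRST(<A>) = {epsilon, p}.
FIRST(<S>): from <S>→v <A> v we get {v}; from <S>→<A> <E> we get {epsilon, p, v}; from <S>→epsilon we get {epsilon}. So FIRST(<S>) = {epsilon, p, v}.
FIRST(<E>): from <E>→<S> v we get {p, v}; from <E>→epsilon we get {epsilon}. So FIRST(<E>) = {epsilon, p, v}.
FOLLOW(<S>) includes $ since <S> is the start symbol.
FOLLOW(<S>): in <E>→<S> v, <S> is followed by v with FIRST {v}. Thus FOLLOW(<S>) = {$, v}.
FOLLOW(<E>): in <S>→<A> <E>, the suffix after <E> is empty, so FOLLOW(<E>) ⊇ FOLLOW(<S>) = {$, v}. Thus FOLLOW(<E>) = {$, v}.
FOLLOW(<A>): in <S>→v <A> v, <A> is followed by v with FIRST {v}; in <S>→<A> <E>, <A> is followed by <E> with FIRST {epsilon, p, v}; in <S>→<A> <E>, the suffix after <A> is nullable, so FOLLOW(<A>) ⊇ FOLLOW(<S>) = {$, v}; in <A>→p v <A> v, <A> is followed by v with FIRST {v}. Thus FOLLOW(<A>) = {$, p, v}.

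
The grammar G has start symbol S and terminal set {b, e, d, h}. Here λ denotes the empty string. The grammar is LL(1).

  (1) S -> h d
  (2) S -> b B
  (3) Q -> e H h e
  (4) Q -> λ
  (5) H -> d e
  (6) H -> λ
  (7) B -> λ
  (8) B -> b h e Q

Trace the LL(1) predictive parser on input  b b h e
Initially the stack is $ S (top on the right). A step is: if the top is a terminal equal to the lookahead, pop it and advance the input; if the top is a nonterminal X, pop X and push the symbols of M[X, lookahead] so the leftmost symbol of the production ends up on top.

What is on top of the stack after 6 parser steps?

Q

step 1: stack=$ S  input=b b h e $  — expand S -> b B
step 2: stack=$ B b  input=b b h e $  — match b
step 3: stack=$ B  input=b h e $  — expand B -> b h e Q
step 4: stack=$ Q e h b  input=b h e $  — match b
step 5: stack=$ Q e h  input=h e $  — match h
step 6: stack=$ Q e  input=e $  — match e
Stack after step 6: $ Q (top = Q).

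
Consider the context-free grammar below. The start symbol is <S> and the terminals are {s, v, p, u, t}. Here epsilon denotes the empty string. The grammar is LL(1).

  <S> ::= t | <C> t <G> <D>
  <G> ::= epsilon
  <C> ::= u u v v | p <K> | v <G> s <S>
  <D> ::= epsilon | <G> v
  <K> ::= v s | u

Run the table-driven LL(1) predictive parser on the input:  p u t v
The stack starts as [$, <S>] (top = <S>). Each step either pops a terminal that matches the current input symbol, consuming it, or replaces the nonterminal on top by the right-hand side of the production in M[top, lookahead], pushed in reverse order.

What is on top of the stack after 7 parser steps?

<D>

step 1: stack=$ <S>  input=p u t v $  — expand <S> ::= <C> t <G> <D>
step 2: stack=$ <D> <G> t <C>  input=p u t v $  — expand <C> ::= p <K>
step 3: stack=$ <D> <G> t <K> p  input=p u t v $  — match p
step 4: stack=$ <D> <G> t <K>  input=u t v $  — expand <K> ::= u
step 5: stack=$ <D> <G> t u  input=u t v $  — match u
step 6: stack=$ <D> <G> t  input=t v $  — match t
step 7: stack=$ <D> <G>  input=v $  — expand <G> ::= epsilon
Stack after step 7: $ <D> (top = <D>).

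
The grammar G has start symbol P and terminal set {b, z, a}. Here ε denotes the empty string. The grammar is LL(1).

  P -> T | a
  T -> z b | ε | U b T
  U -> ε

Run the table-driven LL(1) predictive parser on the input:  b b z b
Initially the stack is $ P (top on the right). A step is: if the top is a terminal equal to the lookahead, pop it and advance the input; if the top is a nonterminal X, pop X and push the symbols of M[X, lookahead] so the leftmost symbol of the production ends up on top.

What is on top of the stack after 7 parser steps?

step 1: stack=$ P  input=b b z b $  — expand P -> T
step 2: stack=$ T  input=b b z b $  — expand T -> U b T
step 3: stack=$ T b U  input=b b z b $  — expand U -> ε
step 4: stack=$ T b  input=b b z b $  — match b
step 5: stack=$ T  input=b z b $  — expand T -> U b T
step 6: stack=$ T b U  input=b z b $  — expand U -> ε
step 7: stack=$ T b  input=b z b $  — match b
Stack after step 7: $ T (top = T).

T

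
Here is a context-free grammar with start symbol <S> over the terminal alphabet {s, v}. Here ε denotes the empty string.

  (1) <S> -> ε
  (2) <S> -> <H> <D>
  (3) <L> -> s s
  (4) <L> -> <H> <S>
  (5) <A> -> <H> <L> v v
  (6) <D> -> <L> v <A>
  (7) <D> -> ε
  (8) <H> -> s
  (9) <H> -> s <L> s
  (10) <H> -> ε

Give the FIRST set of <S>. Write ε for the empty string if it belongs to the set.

{ε, s, v}

FIRST(<H>) = {ε, s}
FIRST(<S>) = {ε, s, v}  (via <H> <D>)
FIRST(<L>) = {ε, s, v}  (via <H> <S>)
FIRST(<A>) = {s, v}  (via <H> <L> v v)
FIRST(<D>) = {ε, s, v}  (via <L> v <A>)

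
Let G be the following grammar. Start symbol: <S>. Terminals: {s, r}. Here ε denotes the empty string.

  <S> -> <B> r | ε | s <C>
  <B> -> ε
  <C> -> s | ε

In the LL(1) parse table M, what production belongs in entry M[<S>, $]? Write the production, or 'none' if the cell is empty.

FIRST(<B>): from <B>->ε we get {ε}. So FIRST(<B>) = {ε}.
FIRST(<C>): from <C>->s we get {s}; from <C>->ε we get {ε}. So FIRST(<C>) = {ε, s}.
FIRST(<S>): from <S>-><B> r we get {r}; from <S>->ε we get {ε}; from <S>->s <C> we get {s}. So FIRST(<S>) = {ε, r, s}.
FOLLOW(<S>) includes $ since <S> is the start symbol.
FOLLOW(<S>): <S> appears on no right-hand side. Thus FOLLOW(<S>) = {$}.
For <S> -> <B> r: FIRST(<B> r) = {r}, so it goes in M[<S>, t] for t ∈ {r}.
For <S> -> ε: FIRST(ε) = {ε}, so it goes in M[<S>, t] for t ∈ {}; since ε ∈ FIRST, also for every t ∈ FOLLOW(<S>) = {$}.
For <S> -> s <C>: FIRST(s <C>) = {s}, so it goes in M[<S>, t] for t ∈ {s}.

<S> -> ε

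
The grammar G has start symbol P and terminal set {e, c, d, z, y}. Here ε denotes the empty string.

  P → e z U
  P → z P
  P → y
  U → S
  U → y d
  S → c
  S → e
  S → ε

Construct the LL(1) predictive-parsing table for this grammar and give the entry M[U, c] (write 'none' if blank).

FIRST(P): from P→e z U we get {e}; from P→z P we get {z}; from P→y we get {y}. So FIRST(P) = {e, y, z}.
FIRST(S): from S→c we get {c}; from S→e we get {e}; from S→ε we get {ε}. So FIRST(S) = {ε, c, e}.
FIRST(U): from U→S we get {ε, c, e}; from U→y d we get {y}. So FIRST(U) = {ε, c, e, y}.
FOLLOW(P) includes $ since P is the start symbol.
FOLLOW(P): in P→z P, the suffix after P is empty (adds nothing new). Thus FOLLOW(P) = {$}.
FOLLOW(U): in P→e z U, the suffix after U is empty, so FOLLOW(U) ⊇ FOLLOW(P) = {$}. Thus FOLLOW(U) = {$}.
For U → S: FIRST(S) = {ε, c, e}, so it goes in M[U, t] for t ∈ {c, e}; since ε ∈ FIRST, also for every t ∈ FOLLOW(U) = {$}.
For U → y d: FIRST(y d) = {y}, so it goes in M[U, t] for t ∈ {y}.

U → S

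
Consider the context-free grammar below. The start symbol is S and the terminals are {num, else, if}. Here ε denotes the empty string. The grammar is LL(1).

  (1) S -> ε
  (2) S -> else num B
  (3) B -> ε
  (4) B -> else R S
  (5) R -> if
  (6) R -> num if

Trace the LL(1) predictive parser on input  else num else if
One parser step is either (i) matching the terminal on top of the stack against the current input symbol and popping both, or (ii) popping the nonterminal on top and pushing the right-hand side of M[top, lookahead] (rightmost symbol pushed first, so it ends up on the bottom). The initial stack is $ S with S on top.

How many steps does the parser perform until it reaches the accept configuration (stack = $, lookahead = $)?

     Stack         Input               Action
  1  $ S           else num else if $  expand S -> else num B
  2  $ B num else  else num else if $  match else
  3  $ B num       num else if $       match num
  4  $ B           else if $           expand B -> else R S
  5  $ S R else    else if $           match else
  6  $ S R         if $                expand R -> if
  7  $ S if        if $                match if
  8  $ S           $                   expand S -> ε
Accept reached after 8 steps.

8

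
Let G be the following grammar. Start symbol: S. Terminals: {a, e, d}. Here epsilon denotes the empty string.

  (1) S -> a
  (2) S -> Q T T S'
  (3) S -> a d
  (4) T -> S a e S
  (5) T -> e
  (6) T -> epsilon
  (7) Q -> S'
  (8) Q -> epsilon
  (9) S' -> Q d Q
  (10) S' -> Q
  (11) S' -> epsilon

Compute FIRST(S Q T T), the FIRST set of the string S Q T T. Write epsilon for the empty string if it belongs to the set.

{epsilon, a, d, e}

FIRST(S) = {epsilon, a, d, e}  (via Q T T S')
FIRST(T) = {epsilon, a, d, e}  (via S a e S)
FIRST(Q) = {epsilon, d}  (via S')
FIRST(S') = {epsilon, d}  (via Q d Q, Q)
FIRST(S Q T T): take FIRST of each symbol in turn, carrying on past any symbol whose FIRST contains epsilon; result {epsilon, a, d, e}.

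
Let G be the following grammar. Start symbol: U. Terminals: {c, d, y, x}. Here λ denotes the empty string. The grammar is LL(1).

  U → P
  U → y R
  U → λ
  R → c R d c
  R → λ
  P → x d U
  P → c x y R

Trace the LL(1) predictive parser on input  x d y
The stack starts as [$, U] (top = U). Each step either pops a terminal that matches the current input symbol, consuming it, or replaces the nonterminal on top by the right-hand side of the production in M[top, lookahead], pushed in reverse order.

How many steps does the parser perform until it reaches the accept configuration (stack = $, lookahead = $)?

     Stack    Input    Action
  1  $ U      x d y $  expand U → P
  2  $ P      x d y $  expand P → x d U
  3  $ U d x  x d y $  match x
  4  $ U d    d y $    match d
  5  $ U      y $      expand U → y R
  6  $ R y    y $      match y
  7  $ R      $        expand R → λ
Accept reached after 7 steps.

7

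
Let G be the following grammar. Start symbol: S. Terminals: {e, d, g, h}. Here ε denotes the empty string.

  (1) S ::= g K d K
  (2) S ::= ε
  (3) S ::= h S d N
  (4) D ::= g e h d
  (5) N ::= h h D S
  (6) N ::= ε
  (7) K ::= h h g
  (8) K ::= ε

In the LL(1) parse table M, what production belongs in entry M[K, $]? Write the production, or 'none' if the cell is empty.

FIRST(S) = {ε, g, h}
FIRST(D) = {g}
FIRST(N) = {ε, h}
FIRST(K) = {ε, h}
FOLLOW(S) includes $ since S is the start symbol.
FOLLOW(S): in S::=h S d N, S is followed by d N with FIRST {d}; in N::=h h D S, the suffix after S is empty, so FOLLOW(S) ⊇ FOLLOW(N) = {$, d}. Thus FOLLOW(S) = {$, d}.
FOLLOW(K): in S::=g K d K (occurrence 1), K is followed by d K with FIRST {d}; in S::=g K d K (occurrence 2), the suffix after K is empty, so FOLLOW(K) ⊇ FOLLOW(S) = {$, d}. Thus FOLLOW(K) = {$, d}.
For K ::= h h g: FIRST(h h g) = {h}, so it goes in M[K, t] for t ∈ {h}.
For K ::= ε: FIRST(ε) = {ε}, so it goes in M[K, t] for t ∈ {}; since ε ∈ FIRST, also for every t ∈ FOLLOW(K) = {$, d}.

K ::= ε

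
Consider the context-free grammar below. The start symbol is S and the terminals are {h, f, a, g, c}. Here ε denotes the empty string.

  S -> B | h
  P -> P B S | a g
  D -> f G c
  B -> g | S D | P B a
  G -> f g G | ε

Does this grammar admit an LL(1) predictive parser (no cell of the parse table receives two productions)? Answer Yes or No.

FIRST(S) = {a, g, h}
FIRST(P) = {a}
FIRST(D) = {f}
FIRST(B) = {a, g, h}
FIRST(G) = {ε, f}
FOLLOW(S) = {$, a, f, g, h}
FOLLOW(P) = {a, g, h}
FOLLOW(D) = {$, a, f, g, h}
FOLLOW(B) = {$, a, f, g, h}
FOLLOW(G) = {c}
Cell M[B, a] receives both B -> S D and B -> P B a — the grammar is not LL(1).

No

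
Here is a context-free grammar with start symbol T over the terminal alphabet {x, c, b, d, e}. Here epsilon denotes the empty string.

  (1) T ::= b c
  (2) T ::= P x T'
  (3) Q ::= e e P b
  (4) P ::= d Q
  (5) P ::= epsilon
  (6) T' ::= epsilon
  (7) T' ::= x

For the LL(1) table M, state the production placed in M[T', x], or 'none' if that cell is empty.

T' ::= x

FIRST(Q) = {e}
FIRST(P) = {epsilon, d}
FIRST(T') = {epsilon, x}
FIRST(T) = {b, d, x}  (via P x T')
FOLLOW(T) includes $ since T is the start symbol.
FOLLOW(T): T appears on no right-hand side. Thus FOLLOW(T) = {$}.
FOLLOW(T'): in T::=P x T', the suffix after T' is empty, so FOLLOW(T') ⊇ FOLLOW(T) = {$}. Thus FOLLOW(T') = {$}.
For T' ::= epsilon: FIRST(epsilon) = {epsilon}, so it goes in M[T', t] for t ∈ {}; since epsilon ∈ FIRST, also for every t ∈ FOLLOW(T') = {$}.
For T' ::= x: FIRST(x) = {x}, so it goes in M[T', t] for t ∈ {x}.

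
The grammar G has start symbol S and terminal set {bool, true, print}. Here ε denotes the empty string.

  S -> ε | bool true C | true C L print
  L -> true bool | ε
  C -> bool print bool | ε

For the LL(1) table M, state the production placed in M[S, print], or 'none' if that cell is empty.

none

FIRST(S) = {ε, bool, true}
FIRST(L) = {ε, true}
FIRST(C) = {ε, bool}
FOLLOW(S) includes $ since S is the start symbol.
FOLLOW(S): S appears on no right-hand side. Thus FOLLOW(S) = {$}.
For S -> ε: FIRST(ε) = {ε}, so it goes in M[S, t] for t ∈ {}; since ε ∈ FIRST, also for every t ∈ FOLLOW(S) = {$}.
For S -> bool true C: FIRST(bool true C) = {bool}, so it goes in M[S, t] for t ∈ {bool}.
For S -> true C L print: FIRST(true C L print) = {true}, so it goes in M[S, t] for t ∈ {true}.
None of these place a production in M[S, print].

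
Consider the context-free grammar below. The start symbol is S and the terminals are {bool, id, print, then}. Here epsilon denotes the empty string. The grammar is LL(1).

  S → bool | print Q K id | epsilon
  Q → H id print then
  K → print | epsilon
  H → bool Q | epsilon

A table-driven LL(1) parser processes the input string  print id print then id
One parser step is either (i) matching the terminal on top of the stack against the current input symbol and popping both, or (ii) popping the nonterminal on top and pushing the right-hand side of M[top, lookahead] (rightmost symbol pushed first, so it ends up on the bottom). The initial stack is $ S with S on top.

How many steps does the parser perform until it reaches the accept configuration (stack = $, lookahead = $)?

     Stack                   Input                     Action
  1  $ S                     print id print then id $  expand S → print Q K id
  2  $ id K Q print          print id print then id $  match print
  3  $ id K Q                id print then id $        expand Q → H id print then
  4  $ id K then print id H  id print then id $        expand H → epsilon
  5  $ id K then print id    id print then id $        match id
  6  $ id K then print       print then id $           match print
  7  $ id K then             then id $                 match then
  8  $ id K                  id $                      expand K → epsilon
  9  $ id                    id $                      match id
Accept reached after 9 steps.

9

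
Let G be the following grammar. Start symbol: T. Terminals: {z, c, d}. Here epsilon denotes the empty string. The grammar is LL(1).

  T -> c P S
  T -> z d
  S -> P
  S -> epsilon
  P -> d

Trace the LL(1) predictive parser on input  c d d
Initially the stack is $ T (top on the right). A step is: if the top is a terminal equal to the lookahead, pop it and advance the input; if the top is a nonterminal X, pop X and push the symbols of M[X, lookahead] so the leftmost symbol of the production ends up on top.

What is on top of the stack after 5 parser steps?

P

     Stack    Input    Action
  1  $ T      c d d $  expand T -> c P S
  2  $ S P c  c d d $  match c
  3  $ S P    d d $    expand P -> d
  4  $ S d    d d $    match d
  5  $ S      d $      expand S -> P
Stack after step 5: $ P (top = P).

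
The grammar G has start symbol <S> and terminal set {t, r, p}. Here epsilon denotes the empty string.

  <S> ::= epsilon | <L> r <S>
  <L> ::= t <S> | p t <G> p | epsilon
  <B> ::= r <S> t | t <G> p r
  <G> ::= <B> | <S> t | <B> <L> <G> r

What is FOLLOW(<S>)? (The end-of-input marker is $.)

{$, p, r, t}

FIRST(<L>): from <L>::=t <S> we get {t}; from <L>::=p t <G> p we get {p}; from <L>::=epsilon we get {epsilon}. So FIRST(<L>) = {epsilon, p, t}.
FIRST(<B>): from <B>::=r <S> t we get {r}; from <B>::=t <G> p r we get {t}. So FIRST(<B>) = {r, t}.
FIRST(<S>): from <S>::=epsilon we get {epsilon}; from <S>::=<L> r <S> we get {p, r, t}. So FIRST(<S>) = {epsilon, p, r, t}.
FIRST(<G>): from <G>::=<B> we get {r, t}; from <G>::=<S> t we get {p, r, t}; from <G>::=<B> <L> <G> r we get {r, t}. So FIRST(<G>) = {p, r, t}.
FOLLOW(<S>) includes $ since <S> is the start symbol.
FOLLOW(<L>): in <S>::=<L> r <S>, <L> is followed by r <S> with FIRST {r}; in <G>::=<B> <L> <G> r, <L> is followed by <G> r with FIRST {p, r, t}. Thus FOLLOW(<L>) = {p, r, t}.
FOLLOW(<S>): in <S>::=<L> r <S>, the suffix after <S> is empty (adds nothing new); in <L>::=t <S>, the suffix after <S> is empty, so FOLLOW(<S>) ⊇ FOLLOW(<L>) = {p, r, t}; in <B>::=r <S> t, <S> is followed by t with FIRST {t}; in <G>::=<S> t, <S> is followed by t with FIRST {t}. Thus FOLLOW(<S>) = {$, p, r, t}.
FOLLOW(<G>): in <L>::=p t <G> p, <G> is followed by p with FIRST {p}; in <B>::=t <G> p r, <G> is followed by p r with FIRST {p}; in <G>::=<B> <L> <G> r, <G> is followed by r with FIRST {r}. Thus FOLLOW(<G>) = {p, r}.
FOLLOW(<B>): in <G>::=<B>, the suffix after <B> is empty, so FOLLOW(<B>) ⊇ FOLLOW(<G>) = {p, r}; in <G>::=<B> <L> <G> r, <B> is followed by <L> <G> r with FIRST {p, r, t}. Thus FOLLOW(<B>) = {p, r, t}.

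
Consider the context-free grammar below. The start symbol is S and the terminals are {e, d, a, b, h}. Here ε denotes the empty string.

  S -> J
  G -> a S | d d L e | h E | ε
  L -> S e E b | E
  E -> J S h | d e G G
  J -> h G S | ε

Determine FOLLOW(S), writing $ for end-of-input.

FIRST(G) = {ε, a, d, h}
FIRST(J) = {ε, h}
FIRST(S) = {ε, h}  (via J)
FIRST(E) = {d, h}  (via J S h)
FIRST(L) = {d, e, h}  (via S e E b, E)
FOLLOW(S) includes $ since S is the start symbol.
FOLLOW(L): in G->d d L e, L is followed by e with FIRST {e}. Thus FOLLOW(L) = {e}.
FOLLOW(S): in G->a S, the suffix after S is empty, so FOLLOW(S) ⊇ FOLLOW(G) = {$, a, b, d, e, h}; in L->S e E b, S is followed by e E b with FIRST {e}; in E->J S h, S is followed by h with FIRST {h}; in J->h G S, the suffix after S is empty, so FOLLOW(S) ⊇ FOLLOW(J) = {$, a, b, d, e, h}. Thus FOLLOW(S) = {$, a, b, d, e, h}.
FOLLOW(J): in S->J, the suffix after J is empty, so FOLLOW(J) ⊇ FOLLOW(S) = {$, a, b, d, e, h}; in E->J S h, J is followed by S h with FIRST {h}. Thus FOLLOW(J) = {$, a, b, d, e, h}.
FOLLOW(G): in E->d e G G (occurrence 1), G is followed by G with FIRST {ε, a, d, h}; in E->d e G G (occurrence 1), the suffix after G is nullable, so FOLLOW(G) ⊇ FOLLOW(E) = {$, a, b, d, e, h}; in E->d e G G (occurrence 2), the suffix after G is empty, so FOLLOW(G) ⊇ FOLLOW(E) = {$, a, b, d, e, h}; in J->h G S, G is followed by S with FIRST {ε, h}; in J->h G S, the suffix after G is nullable, so FOLLOW(G) ⊇ FOLLOW(J) = {$, a, b, d, e, h}. Thus FOLLOW(G) = {$, a, b, d, e, h}.
FOLLOW(E): in G->h E, the suffix after E is empty, so FOLLOW(E) ⊇ FOLLOW(G) = {$, a, b, d, e, h}; in L->S e E b, E is followed by b with FIRST {b}; in L->E, the suffix after E is empty, so FOLLOW(E) ⊇ FOLLOW(L) = {e}. Thus FOLLOW(E) = {$, a, b, d, e, h}.

{$, a, b, d, e, h}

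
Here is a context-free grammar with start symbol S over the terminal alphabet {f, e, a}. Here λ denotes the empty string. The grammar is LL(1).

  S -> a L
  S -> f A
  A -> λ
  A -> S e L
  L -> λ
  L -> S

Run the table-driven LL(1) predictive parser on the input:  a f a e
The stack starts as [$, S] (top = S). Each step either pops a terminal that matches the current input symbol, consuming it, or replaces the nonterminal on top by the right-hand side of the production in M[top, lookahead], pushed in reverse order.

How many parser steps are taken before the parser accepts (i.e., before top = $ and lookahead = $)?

11

step 1: stack=$ S  input=a f a e $  — expand S -> a L
step 2: stack=$ L a  input=a f a e $  — match a
step 3: stack=$ L  input=f a e $  — expand L -> S
step 4: stack=$ S  input=f a e $  — expand S -> f A
step 5: stack=$ A f  input=f a e $  — match f
step 6: stack=$ A  input=a e $  — expand A -> S e L
step 7: stack=$ L e S  input=a e $  — expand S -> a L
step 8: stack=$ L e L a  input=a e $  — match a
step 9: stack=$ L e L  input=e $  — expand L -> λ
step 10: stack=$ L e  input=e $  — match e
step 11: stack=$ L  input=$  — expand L -> λ
Accept reached after 11 steps.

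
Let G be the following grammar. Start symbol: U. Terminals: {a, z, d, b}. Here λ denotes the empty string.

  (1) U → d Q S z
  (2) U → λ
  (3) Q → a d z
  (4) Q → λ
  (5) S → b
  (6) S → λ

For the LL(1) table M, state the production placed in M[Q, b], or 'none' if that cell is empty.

Q → λ

FIRST(U) = {λ, d}
FIRST(Q) = {λ, a}
FIRST(S) = {λ, b}
FOLLOW(U) includes $ since U is the start symbol.
FOLLOW(Q): in U→d Q S z, Q is followed by S z with FIRST {b, z}. Thus FOLLOW(Q) = {b, z}.
For Q → a d z: FIRST(a d z) = {a}, so it goes in M[Q, t] for t ∈ {a}.
For Q → λ: FIRST(λ) = {λ}, so it goes in M[Q, t] for t ∈ {}; since λ ∈ FIRST, also for every t ∈ FOLLOW(Q) = {b, z}.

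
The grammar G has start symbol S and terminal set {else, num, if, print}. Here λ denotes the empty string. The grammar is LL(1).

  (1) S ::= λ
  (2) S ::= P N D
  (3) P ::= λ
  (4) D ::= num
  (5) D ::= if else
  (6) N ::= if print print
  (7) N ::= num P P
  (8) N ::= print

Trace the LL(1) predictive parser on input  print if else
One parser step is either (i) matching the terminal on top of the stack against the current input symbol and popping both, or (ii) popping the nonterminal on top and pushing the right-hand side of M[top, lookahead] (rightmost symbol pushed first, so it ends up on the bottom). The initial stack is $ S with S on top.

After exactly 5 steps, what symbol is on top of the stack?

step 1: stack=$ S  input=print if else $  — expand S ::= P N D
step 2: stack=$ D N P  input=print if else $  — expand P ::= λ
step 3: stack=$ D N  input=print if else $  — expand N ::= print
step 4: stack=$ D print  input=print if else $  — match print
step 5: stack=$ D  input=if else $  — expand D ::= if else
Stack after step 5: $ else if (top = if).

if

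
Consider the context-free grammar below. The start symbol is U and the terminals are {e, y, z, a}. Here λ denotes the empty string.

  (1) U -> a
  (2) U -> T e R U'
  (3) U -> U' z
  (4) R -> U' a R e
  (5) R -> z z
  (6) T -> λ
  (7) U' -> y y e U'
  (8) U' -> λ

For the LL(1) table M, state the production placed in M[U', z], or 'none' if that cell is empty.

FIRST(T): from T->λ we get {λ}. So FIRST(T) = {λ}.
FIRST(U'): from U'->y y e U' we get {y}; from U'->λ we get {λ}. So FIRST(U') = {λ, y}.
FIRST(U): from U->a we get {a}; from U->T e R U' we get {e}; from U->U' z we get {y, z}. So FIRST(U) = {a, e, y, z}.
FIRST(R): from R->U' a R e we get {a, y}; from R->z z we get {z}. So FIRST(R) = {a, y, z}.
FOLLOW(U) includes $ since U is the start symbol.
FOLLOW(U): U appears on no right-hand side. Thus FOLLOW(U) = {$}.
FOLLOW(U'): in U->T e R U', the suffix after U' is empty, so FOLLOW(U') ⊇ FOLLOW(U) = {$}; in U->U' z, U' is followed by z with FIRST {z}; in R->U' a R e, U' is followed by a R e with FIRST {a}; in U'->y y e U', the suffix after U' is empty (adds nothing new). Thus FOLLOW(U') = {$, a, z}.
For U' -> y y e U': FIRST(y y e U') = {y}, so it goes in M[U', t] for t ∈ {y}.
For U' -> λ: FIRST(λ) = {λ}, so it goes in M[U', t] for t ∈ {}; since λ ∈ FIRST, also for every t ∈ FOLLOW(U') = {$, a, z}.

U' -> λ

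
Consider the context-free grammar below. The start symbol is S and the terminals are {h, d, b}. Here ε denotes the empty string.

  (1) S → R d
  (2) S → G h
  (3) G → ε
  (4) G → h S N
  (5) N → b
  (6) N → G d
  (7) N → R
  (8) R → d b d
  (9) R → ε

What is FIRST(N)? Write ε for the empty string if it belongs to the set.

FIRST(G) = {ε, h}
FIRST(R) = {ε, d}
FIRST(S) = {d, h}  (via R d, G h)
FIRST(N) = {ε, b, d, h}  (via G d, R)

{ε, b, d, h}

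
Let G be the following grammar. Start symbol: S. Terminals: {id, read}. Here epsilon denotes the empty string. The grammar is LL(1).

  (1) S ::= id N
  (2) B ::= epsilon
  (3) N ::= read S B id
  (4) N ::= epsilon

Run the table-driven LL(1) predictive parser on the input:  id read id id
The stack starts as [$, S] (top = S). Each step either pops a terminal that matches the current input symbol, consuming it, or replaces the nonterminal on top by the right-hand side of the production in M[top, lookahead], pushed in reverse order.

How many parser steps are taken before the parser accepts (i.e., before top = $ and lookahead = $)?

     Stack          Input            Action
  1  $ S            id read id id $  expand S ::= id N
  2  $ N id         id read id id $  match id
  3  $ N            read id id $     expand N ::= read S B id
  4  $ id B S read  read id id $     match read
  5  $ id B S       id id $          expand S ::= id N
  6  $ id B N id    id id $          match id
  7  $ id B N       id $             expand N ::= epsilon
  8  $ id B         id $             expand B ::= epsilon
  9  $ id           id $             match id
Accept reached after 9 steps.

9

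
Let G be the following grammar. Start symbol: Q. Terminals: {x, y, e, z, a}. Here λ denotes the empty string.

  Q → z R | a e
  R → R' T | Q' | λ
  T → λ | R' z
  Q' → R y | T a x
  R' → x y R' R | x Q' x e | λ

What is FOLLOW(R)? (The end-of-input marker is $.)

{$, a, x, y, z}

FIRST(Q): from Q→z R we get {z}; from Q→a e we get {a}. So FIRST(Q) = {a, z}.
FIRST(R'): from R'→x y R' R we get {x}; from R'→x Q' x e we get {x}; from R'→λ we get {λ}. So FIRST(R') = {λ, x}.
FIRST(T): from T→λ we get {λ}; from T→R' z we get {x, z}. So FIRST(T) = {λ, x, z}.
FIRST(R): from R→R' T we get {λ, x, z}; from R→Q' we get {a, x, y, z}; from R→λ we get {λ}. So FIRST(R) = {λ, a, x, y, z}.
FIRST(Q'): from Q'→R y we get {a, x, y, z}; from Q'→T a x we get {a, x, z}. So FIRST(Q') = {a, x, y, z}.
FOLLOW(Q) includes $ since Q is the start symbol.
FOLLOW(Q): Q appears on no right-hand side. Thus FOLLOW(Q) = {$}.
FOLLOW(R): in Q→z R, the suffix after R is empty, so FOLLOW(R) ⊇ FOLLOW(Q) = {$}; in Q'→R y, R is followed by y with FIRST {y}; in R'→x y R' R, the suffix after R is empty, so FOLLOW(R) ⊇ FOLLOW(R') = {$, a, x, y, z}. Thus FOLLOW(R) = {$, a, x, y, z}.
FOLLOW(T): in R→R' T, the suffix after T is empty, so FOLLOW(T) ⊇ FOLLOW(R) = {$, a, x, y, z}; in Q'→T a x, T is followed by a x with FIRST {a}. Thus FOLLOW(T) = {$, a, x, y, z}.
FOLLOW(Q'): in R→Q', the suffix after Q' is empty, so FOLLOW(Q') ⊇ FOLLOW(R) = {$, a, x, y, z}; in R'→x Q' x e, Q' is followed by x e with FIRST {x}. Thus FOLLOW(Q') = {$, a, x, y, z}.
FOLLOW(R'): in R→R' T, R' is followed by T with FIRST {λ, x, z}; in R→R' T, the suffix after R' is nullable, so FOLLOW(R') ⊇ FOLLOW(R) = {$, a, x, y, z}; in T→R' z, R' is followed by z with FIRST {z}; in R'→x y R' R, R' is followed by R with FIRST {λ, a, x, y, z}; in R'→x y R' R, the suffix after R' is nullable (adds nothing new). Thus FOLLOW(R') = {$, a, x, y, z}.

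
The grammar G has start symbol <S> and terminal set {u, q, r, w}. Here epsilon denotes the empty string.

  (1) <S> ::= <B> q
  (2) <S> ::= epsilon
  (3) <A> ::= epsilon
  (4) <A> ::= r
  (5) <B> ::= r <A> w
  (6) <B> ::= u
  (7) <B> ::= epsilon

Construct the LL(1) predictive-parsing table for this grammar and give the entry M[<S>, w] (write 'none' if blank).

none

FIRST(<A>): from <A>::=epsilon we get {epsilon}; from <A>::=r we get {r}. So FIRST(<A>) = {epsilon, r}.
FIRST(<B>): from <B>::=r <A> w we get {r}; from <B>::=u we get {u}; from <B>::=epsilon we get {epsilon}. So FIRST(<B>) = {epsilon, r, u}.
FIRST(<S>): from <S>::=<B> q we get {q, r, u}; from <S>::=epsilon we get {epsilon}. So FIRST(<S>) = {epsilon, q, r, u}.
FOLLOW(<S>) includes $ since <S> is the start symbol.
FOLLOW(<S>): <S> appears on no right-hand side. Thus FOLLOW(<S>) = {$}.
For <S> ::= <B> q: FIRST(<B> q) = {q, r, u}, so it goes in M[<S>, t] for t ∈ {q, r, u}.
For <S> ::= epsilon: FIRST(epsilon) = {epsilon}, so it goes in M[<S>, t] for t ∈ {}; since epsilon ∈ FIRST, also for every t ∈ FOLLOW(<S>) = {$}.
None of these place a production in M[<S>, w].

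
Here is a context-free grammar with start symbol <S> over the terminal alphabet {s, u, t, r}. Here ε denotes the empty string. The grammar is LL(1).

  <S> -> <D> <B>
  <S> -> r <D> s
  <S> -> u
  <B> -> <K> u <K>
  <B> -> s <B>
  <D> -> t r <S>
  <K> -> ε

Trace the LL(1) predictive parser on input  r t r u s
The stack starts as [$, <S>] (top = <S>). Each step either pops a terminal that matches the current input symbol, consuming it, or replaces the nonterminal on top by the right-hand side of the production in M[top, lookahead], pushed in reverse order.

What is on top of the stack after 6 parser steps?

     Stack        Input        Action
  1  $ <S>        r t r u s $  expand <S> -> r <D> s
  2  $ s <D> r    r t r u s $  match r
  3  $ s <D>      t r u s $    expand <D> -> t r <S>
  4  $ s <S> r t  t r u s $    match t
  5  $ s <S> r    r u s $      match r
  6  $ s <S>      u s $        expand <S> -> u
Stack after step 6: $ s u (top = u).

u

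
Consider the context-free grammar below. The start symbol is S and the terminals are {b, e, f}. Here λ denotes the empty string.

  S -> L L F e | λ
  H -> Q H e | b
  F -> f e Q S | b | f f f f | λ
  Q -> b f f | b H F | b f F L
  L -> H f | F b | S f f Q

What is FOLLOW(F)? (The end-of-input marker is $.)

FIRST(F) = {λ, b, f}
FIRST(Q) = {b}
FIRST(H) = {b}  (via Q H e)
FIRST(S) = {λ, b, f}  (via L L F e)
FIRST(L) = {b, f}  (via H f, F b, S f f Q)
FOLLOW(S) includes $ since S is the start symbol.
FOLLOW(S): in F->f e Q S, the suffix after S is empty, so FOLLOW(S) ⊇ FOLLOW(F) = {b, e, f}; in L->S f f Q, S is followed by f f Q with FIRST {f}. Thus FOLLOW(S) = {$, b, e, f}.
FOLLOW(H): in H->Q H e, H is followed by e with FIRST {e}; in Q->b H F, H is followed by F with FIRST {λ, b, f}; in Q->b H F, the suffix after H is nullable, so FOLLOW(H) ⊇ FOLLOW(Q) = {b, e, f}; in L->H f, H is followed by f with FIRST {f}. Thus FOLLOW(H) = {b, e, f}.
FOLLOW(F): in S->L L F e, F is followed by e with FIRST {e}; in Q->b H F, the suffix after F is empty, so FOLLOW(F) ⊇ FOLLOW(Q) = {b, e, f}; in Q->b f F L, F is followed by L with FIRST {b, f}; in L->F b, F is followed by b with FIRST {b}. Thus FOLLOW(F) = {b, e, f}.
FOLLOW(Q): in H->Q H e, Q is followed by H e with FIRST {b}; in F->f e Q S, Q is followed by S with FIRST {λ, b, f}; in F->f e Q S, the suffix after Q is nullable, so FOLLOW(Q) ⊇ FOLLOW(F) = {b, e, f}; in L->S f f Q, the suffix after Q is empty, so FOLLOW(Q) ⊇ FOLLOW(L) = {b, e, f}. Thus FOLLOW(Q) = {b, e, f}.
FOLLOW(L): in S->L L F e (occurrence 1), L is followed by L F e with FIRST {b, f}; in S->L L F e (occurrence 2), L is followed by F e with FIRST {b, e, f}; in Q->b f F L, the suffix after L is empty, so FOLLOW(L) ⊇ FOLLOW(Q) = {b, e, f}. Thus FOLLOW(L) = {b, e, f}.

{b, e, f}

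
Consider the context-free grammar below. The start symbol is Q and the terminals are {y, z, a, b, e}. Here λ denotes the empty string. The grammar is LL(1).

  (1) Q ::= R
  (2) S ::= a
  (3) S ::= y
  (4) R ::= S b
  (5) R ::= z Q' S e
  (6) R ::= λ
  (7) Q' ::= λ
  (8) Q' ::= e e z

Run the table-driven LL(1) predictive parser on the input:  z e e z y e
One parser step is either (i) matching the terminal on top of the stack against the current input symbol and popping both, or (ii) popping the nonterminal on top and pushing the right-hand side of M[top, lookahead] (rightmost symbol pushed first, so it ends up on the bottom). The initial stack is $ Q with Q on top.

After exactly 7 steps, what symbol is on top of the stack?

S

     Stack        Input          Action
  1  $ Q          z e e z y e $  expand Q ::= R
  2  $ R          z e e z y e $  expand R ::= z Q' S e
  3  $ e S Q' z   z e e z y e $  match z
  4  $ e S Q'     e e z y e $    expand Q' ::= e e z
  5  $ e S z e e  e e z y e $    match e
  6  $ e S z e    e z y e $      match e
  7  $ e S z      z y e $        match z
Stack after step 7: $ e S (top = S).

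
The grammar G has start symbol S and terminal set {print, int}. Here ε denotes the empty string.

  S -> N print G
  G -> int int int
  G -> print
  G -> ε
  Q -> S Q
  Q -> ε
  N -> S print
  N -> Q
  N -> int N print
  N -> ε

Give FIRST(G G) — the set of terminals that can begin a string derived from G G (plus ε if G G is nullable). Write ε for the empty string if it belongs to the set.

{ε, int, print}

FIRST(G) = {ε, int, print}
FIRST(S) = {int, print}  (via N print G)
FIRST(Q) = {ε, int, print}  (via S Q)
FIRST(N) = {ε, int, print}  (via S print, Q)
FIRST(G G): take FIRST of each symbol in turn, carrying on past any symbol whose FIRST contains ε; result {ε, int, print}.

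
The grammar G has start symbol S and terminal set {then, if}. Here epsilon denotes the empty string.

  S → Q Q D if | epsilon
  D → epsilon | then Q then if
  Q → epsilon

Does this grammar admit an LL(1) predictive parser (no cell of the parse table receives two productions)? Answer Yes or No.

FIRST(S) = {epsilon, if, then}
FIRST(D) = {epsilon, then}
FIRST(Q) = {epsilon}
FOLLOW(S) = {$}
FOLLOW(D) = {if}
FOLLOW(Q) = {if, then}
Each cell of M receives at most one production.

Yes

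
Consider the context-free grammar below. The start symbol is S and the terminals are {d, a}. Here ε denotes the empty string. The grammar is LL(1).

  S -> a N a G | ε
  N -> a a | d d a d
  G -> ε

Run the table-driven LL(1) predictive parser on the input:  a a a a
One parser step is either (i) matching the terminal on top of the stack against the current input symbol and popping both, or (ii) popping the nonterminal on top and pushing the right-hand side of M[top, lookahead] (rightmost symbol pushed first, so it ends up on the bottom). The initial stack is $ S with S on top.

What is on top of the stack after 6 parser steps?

     Stack      Input      Action
  1  $ S        a a a a $  expand S -> a N a G
  2  $ G a N a  a a a a $  match a
  3  $ G a N    a a a $    expand N -> a a
  4  $ G a a a  a a a $    match a
  5  $ G a a    a a $      match a
  6  $ G a      a $        match a
Stack after step 6: $ G (top = G).

G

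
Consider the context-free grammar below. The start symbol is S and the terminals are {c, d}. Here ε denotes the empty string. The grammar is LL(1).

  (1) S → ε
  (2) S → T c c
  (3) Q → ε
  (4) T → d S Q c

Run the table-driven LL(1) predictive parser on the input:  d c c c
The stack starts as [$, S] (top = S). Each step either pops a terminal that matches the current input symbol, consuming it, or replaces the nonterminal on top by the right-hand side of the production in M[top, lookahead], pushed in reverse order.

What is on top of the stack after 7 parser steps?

c

     Stack          Input      Action
  1  $ S            d c c c $  expand S → T c c
  2  $ c c T        d c c c $  expand T → d S Q c
  3  $ c c c Q S d  d c c c $  match d
  4  $ c c c Q S    c c c $    expand S → ε
  5  $ c c c Q      c c c $    expand Q → ε
  6  $ c c c        c c c $    match c
  7  $ c c          c c $      match c
Stack after step 7: $ c (top = c).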